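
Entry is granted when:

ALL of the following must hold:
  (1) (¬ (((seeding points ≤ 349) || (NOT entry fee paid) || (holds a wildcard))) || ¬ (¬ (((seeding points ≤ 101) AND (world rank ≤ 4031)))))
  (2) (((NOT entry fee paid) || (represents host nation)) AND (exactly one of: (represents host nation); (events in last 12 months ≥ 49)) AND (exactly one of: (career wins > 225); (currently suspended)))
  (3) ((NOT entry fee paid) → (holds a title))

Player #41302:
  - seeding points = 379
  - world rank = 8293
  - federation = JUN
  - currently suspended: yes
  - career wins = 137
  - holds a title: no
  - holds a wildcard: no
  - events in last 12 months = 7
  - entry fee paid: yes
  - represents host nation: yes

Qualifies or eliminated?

Atomic conditions:
  seeding points ≤ 349: 379 ≤ 349 is false
  NOT entry fee paid: yes → false
  holds a wildcard: no → false
  seeding points ≤ 101: 379 ≤ 101 is false
  world rank ≤ 4031: 8293 ≤ 4031 is false
  represents host nation: yes → true
  events in last 12 months ≥ 49: 7 ≥ 49 is false
  career wins > 225: 137 > 225 is false
  currently suspended: yes → true
  holds a title: no → false
Combine:
[1.1.1] false OR false OR false = false
[1.1] NOT false = true
[1.2.1.1] false AND false = false
[1.2.1] NOT false = true
[1.2] NOT true = false
[1] true OR false = true
[2.1] false OR true = true
[2.2] exactly-one(true, false) = true
[2.3] exactly-one(false, true) = true
[2] true AND true AND true = true
[3] false → false (antecedent false ⇒ implication holds) = true
[root] true AND true AND true = true
Overall: true → qualifies

Qualifies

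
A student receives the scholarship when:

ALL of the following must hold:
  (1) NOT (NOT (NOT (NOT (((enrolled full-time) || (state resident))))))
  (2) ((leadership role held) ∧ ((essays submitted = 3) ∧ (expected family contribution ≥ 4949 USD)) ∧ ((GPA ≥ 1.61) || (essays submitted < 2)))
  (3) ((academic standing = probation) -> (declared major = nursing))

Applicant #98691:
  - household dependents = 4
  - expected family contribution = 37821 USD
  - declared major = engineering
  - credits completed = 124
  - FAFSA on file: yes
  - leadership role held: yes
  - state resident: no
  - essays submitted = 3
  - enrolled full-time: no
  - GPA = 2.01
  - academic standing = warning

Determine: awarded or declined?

Declined

Atomic conditions:
  enrolled full-time: no → false
  state resident: no → false
  leadership role held: yes → true
  essays submitted = 3: 3 == 3 is true
  expected family contribution ≥ 4949 USD: 37821 ≥ 4949 is true
  GPA ≥ 1.61: 2.01 ≥ 1.61 is true
  essays submitted < 2: 3 < 2 is false
  academic standing = probation: warning == probation is false
  declared major = nursing: engineering == nursing is false
Combine:
[1.1.1.1.1] false OR false = false
[1.1.1.1] NOT false = true
[1.1.1] NOT true = false
[1.1] NOT false = true
[1] NOT true = false
[2.2] true AND true = true
[2.3] true OR false = true
[2] true AND true AND true = true
[3] false → false (antecedent false ⇒ implication holds) = true
[root] false AND true AND true = false
Overall: false → declined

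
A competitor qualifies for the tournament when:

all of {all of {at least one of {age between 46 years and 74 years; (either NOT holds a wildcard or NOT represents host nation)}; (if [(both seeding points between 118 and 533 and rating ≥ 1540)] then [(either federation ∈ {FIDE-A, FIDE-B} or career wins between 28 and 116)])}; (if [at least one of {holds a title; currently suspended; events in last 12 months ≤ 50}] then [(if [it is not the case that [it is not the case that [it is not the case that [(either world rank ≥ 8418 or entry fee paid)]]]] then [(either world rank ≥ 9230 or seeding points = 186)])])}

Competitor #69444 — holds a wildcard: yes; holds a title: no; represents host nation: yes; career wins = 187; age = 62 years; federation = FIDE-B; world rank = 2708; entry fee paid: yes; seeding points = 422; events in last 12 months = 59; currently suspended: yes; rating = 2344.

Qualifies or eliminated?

Atomic conditions:
  age between 46 years and 74 years: 62 in [46, 74] is true
  NOT holds a wildcard: yes → false
  NOT represents host nation: yes → false
  seeding points between 118 and 533: 422 in [118, 533] is true
  rating ≥ 1540: 2344 ≥ 1540 is true
  federation ∈ {FIDE-A, FIDE-B}: FIDE-B is in the set → true
  career wins between 28 and 116: 187 in [28, 116] is false
  holds a title: no → false
  currently suspended: yes → true
  events in last 12 months ≤ 50: 59 ≤ 50 is false
  world rank ≥ 8418: 2708 ≥ 8418 is false
  entry fee paid: yes → true
  world rank ≥ 9230: 2708 ≥ 9230 is false
  seeding points = 186: 422 == 186 is false
Combine:
[1.1.2] false OR false = false
[1.1] true OR false = true
[1.2.1] true AND true = true
[1.2.2] true OR false = true
[1.2] true → true = true
[1] true AND true = true
[2.1] false OR true OR false = true
[2.2.1.1.1.1] false OR true = true
[2.2.1.1.1] NOT true = false
[2.2.1.1] NOT false = true
[2.2.1] NOT true = false
[2.2.2] false OR false = false
[2.2] false → false (antecedent false ⇒ implication holds) = true
[2] true → true = true
[root] true AND true = true
Overall: true → qualifies

Qualifies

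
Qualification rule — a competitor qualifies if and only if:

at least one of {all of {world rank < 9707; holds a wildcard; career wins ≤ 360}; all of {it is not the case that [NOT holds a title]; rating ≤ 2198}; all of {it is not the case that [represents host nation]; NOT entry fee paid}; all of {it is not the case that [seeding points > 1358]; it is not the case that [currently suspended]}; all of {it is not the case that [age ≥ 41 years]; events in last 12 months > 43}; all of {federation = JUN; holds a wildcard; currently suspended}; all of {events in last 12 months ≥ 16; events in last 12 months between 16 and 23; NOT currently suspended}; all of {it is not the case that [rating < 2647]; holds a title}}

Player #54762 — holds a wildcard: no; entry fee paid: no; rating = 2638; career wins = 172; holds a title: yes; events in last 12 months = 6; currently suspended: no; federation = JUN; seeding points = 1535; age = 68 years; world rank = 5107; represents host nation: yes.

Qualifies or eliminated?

Eliminated

Atomic conditions:
  world rank < 9707: 5107 < 9707 is true
  holds a wildcard: no → false
  career wins ≤ 360: 172 ≤ 360 is true
  NOT holds a title: yes → false
  rating ≤ 2198: 2638 ≤ 2198 is false
  represents host nation: yes → true
  NOT entry fee paid: no → true
  seeding points > 1358: 1535 > 1358 is true
  currently suspended: no → false
  age ≥ 41 years: 68 ≥ 41 is true
  events in last 12 months > 43: 6 > 43 is false
  federation = JUN: JUN == JUN is true
  events in last 12 months ≥ 16: 6 ≥ 16 is false
  events in last 12 months between 16 and 23: 6 in [16, 23] is false
  NOT currently suspended: no → true
  rating < 2647: 2638 < 2647 is true
  holds a title: yes → true
Combine:
[1] true AND false AND true = false
[2.1] NOT false = true
[2] true AND false = false
[3.1] NOT true = false
[3] false AND true = false
[4.1] NOT true = false
[4.2] NOT false = true
[4] false AND true = false
[5.1] NOT true = false
[5] false AND false = false
[6] true AND false AND false = false
[7] false AND false AND true = false
[8.1] NOT true = false
[8] false AND true = false
[root] false OR false OR false OR false OR false OR false OR false OR false = false
Overall: false → eliminated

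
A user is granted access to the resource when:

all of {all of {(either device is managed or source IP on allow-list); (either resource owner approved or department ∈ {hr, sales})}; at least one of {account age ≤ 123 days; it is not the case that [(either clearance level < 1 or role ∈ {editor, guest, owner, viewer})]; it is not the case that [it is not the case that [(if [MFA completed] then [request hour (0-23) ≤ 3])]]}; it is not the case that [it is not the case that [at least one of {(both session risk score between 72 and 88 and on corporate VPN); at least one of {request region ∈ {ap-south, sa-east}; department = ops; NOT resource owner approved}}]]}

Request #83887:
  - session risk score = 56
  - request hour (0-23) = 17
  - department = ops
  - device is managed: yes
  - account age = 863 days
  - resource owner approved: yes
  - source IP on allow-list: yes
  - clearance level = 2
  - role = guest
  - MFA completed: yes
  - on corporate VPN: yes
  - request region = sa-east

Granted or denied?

Atomic conditions:
  device is managed: yes → true
  source IP on allow-list: yes → true
  resource owner approved: yes → true
  department ∈ {hr, sales}: ops is not in the set → false
  account age ≤ 123 days: 863 ≤ 123 is false
  clearance level < 1: 2 < 1 is false
  role ∈ {editor, guest, owner, viewer}: guest is in the set → true
  MFA completed: yes → true
  request hour (0-23) ≤ 3: 17 ≤ 3 is false
  session risk score between 72 and 88: 56 in [72, 88] is false
  on corporate VPN: yes → true
  request region ∈ {ap-south, sa-east}: sa-east is in the set → true
  department = ops: ops == ops is true
  NOT resource owner approved: yes → false
Combine:
[1.1] true OR true = true
[1.2] true OR false = true
[1] true AND true = true
[2.2.1] false OR true = true
[2.2] NOT true = false
[2.3.1.1] true → false = false
[2.3.1] NOT false = true
[2.3] NOT true = false
[2] false OR false OR false = false
[3.1.1.1] false AND true = false
[3.1.1.2] true OR true OR false = true
[3.1.1] false OR true = true
[3.1] NOT true = false
[3] NOT false = true
[root] true AND false AND true = false
Overall: false → denied

Denied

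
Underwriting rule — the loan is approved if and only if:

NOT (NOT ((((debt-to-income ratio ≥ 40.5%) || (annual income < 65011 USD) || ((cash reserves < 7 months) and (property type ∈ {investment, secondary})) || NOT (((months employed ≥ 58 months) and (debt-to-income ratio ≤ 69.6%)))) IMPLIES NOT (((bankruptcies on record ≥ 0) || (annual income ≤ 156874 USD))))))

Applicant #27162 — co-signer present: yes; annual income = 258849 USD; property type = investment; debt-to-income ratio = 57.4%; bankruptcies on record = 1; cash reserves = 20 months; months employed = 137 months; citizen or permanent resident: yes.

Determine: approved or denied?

Denied

Atomic conditions:
  debt-to-income ratio ≥ 40.5%: 57.4 ≥ 40.5 is true
  annual income < 65011 USD: 258849 < 65011 is false
  cash reserves < 7 months: 20 < 7 is false
  property type ∈ {investment, secondary}: investment is in the set → true
  months employed ≥ 58 months: 137 ≥ 58 is true
  debt-to-income ratio ≤ 69.6%: 57.4 ≤ 69.6 is true
  bankruptcies on record ≥ 0: 1 ≥ 0 is true
  annual income ≤ 156874 USD: 258849 ≤ 156874 is false
Combine:
[1.1.1.3] false AND true = false
[1.1.1.4.1] true AND true = true
[1.1.1.4] NOT true = false
[1.1.1] true OR false OR false OR false = true
[1.1.2.1] true OR false = true
[1.1.2] NOT true = false
[1.1] true → false = false
[1] NOT false = true
[root] NOT true = false
Overall: false → denied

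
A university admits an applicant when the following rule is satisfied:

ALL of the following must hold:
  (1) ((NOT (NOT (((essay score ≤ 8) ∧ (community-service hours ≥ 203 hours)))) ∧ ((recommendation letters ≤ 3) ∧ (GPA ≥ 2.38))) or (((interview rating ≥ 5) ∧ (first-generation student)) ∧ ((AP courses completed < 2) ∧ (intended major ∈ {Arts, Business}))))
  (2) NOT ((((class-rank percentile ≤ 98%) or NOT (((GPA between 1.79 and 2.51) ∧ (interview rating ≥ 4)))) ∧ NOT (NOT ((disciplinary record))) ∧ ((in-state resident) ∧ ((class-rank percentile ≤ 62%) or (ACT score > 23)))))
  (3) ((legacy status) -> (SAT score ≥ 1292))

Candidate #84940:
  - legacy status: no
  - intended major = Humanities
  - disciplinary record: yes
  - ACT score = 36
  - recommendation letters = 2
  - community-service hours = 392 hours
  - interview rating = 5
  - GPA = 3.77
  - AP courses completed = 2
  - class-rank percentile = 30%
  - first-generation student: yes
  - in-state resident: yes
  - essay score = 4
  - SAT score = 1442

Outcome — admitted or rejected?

Rejected

Atomic conditions:
  essay score ≤ 8: 4 ≤ 8 is true
  community-service hours ≥ 203 hours: 392 ≥ 203 is true
  recommendation letters ≤ 3: 2 ≤ 3 is true
  GPA ≥ 2.38: 3.77 ≥ 2.38 is true
  interview rating ≥ 5: 5 ≥ 5 is true
  first-generation student: yes → true
  AP courses completed < 2: 2 < 2 is false
  intended major ∈ {Arts, Business}: Humanities is not in the set → false
  class-rank percentile ≤ 98%: 30 ≤ 98 is true
  GPA between 1.79 and 2.51: 3.77 in [1.79, 2.51] is false
  interview rating ≥ 4: 5 ≥ 4 is true
  disciplinary record: yes → true
  in-state resident: yes → true
  class-rank percentile ≤ 62%: 30 ≤ 62 is true
  ACT score > 23: 36 > 23 is true
  legacy status: no → false
  SAT score ≥ 1292: 1442 ≥ 1292 is true
Combine:
[1.1.1.1.1] true AND true = true
[1.1.1.1] NOT true = false
[1.1.1] NOT false = true
[1.1.2] true AND true = true
[1.1] true AND true = true
[1.2.1] true AND true = true
[1.2.2] false AND false = false
[1.2] true AND false = false
[1] true OR false = true
[2.1.1.2.1] false AND true = false
[2.1.1.2] NOT false = true
[2.1.1] true OR true = true
[2.1.2.1] NOT true = false
[2.1.2] NOT false = true
[2.1.3.2] true OR true = true
[2.1.3] true AND true = true
[2.1] true AND true AND true = true
[2] NOT true = false
[3] false → true (antecedent false ⇒ implication holds) = true
[root] true AND false AND true = false
Overall: false → rejected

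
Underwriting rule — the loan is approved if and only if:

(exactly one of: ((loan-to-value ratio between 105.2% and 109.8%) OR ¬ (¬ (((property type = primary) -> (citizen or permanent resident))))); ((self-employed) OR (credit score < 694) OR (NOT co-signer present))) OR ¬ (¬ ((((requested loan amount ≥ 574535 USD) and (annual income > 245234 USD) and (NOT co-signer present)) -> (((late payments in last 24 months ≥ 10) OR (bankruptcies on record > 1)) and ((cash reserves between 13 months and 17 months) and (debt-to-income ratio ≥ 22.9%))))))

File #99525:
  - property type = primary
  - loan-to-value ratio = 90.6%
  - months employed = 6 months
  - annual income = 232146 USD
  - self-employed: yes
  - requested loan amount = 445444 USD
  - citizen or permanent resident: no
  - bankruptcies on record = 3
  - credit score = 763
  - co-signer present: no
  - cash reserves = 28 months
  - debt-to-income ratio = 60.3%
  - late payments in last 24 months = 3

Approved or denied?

Approved

Atomic conditions:
  loan-to-value ratio between 105.2% and 109.8%: 90.6 in [105.2, 109.8] is false
  property type = primary: primary == primary is true
  citizen or permanent resident: no → false
  self-employed: yes → true
  credit score < 694: 763 < 694 is false
  NOT co-signer present: no → true
  requested loan amount ≥ 574535 USD: 445444 ≥ 574535 is false
  annual income > 245234 USD: 232146 > 245234 is false
  late payments in last 24 months ≥ 10: 3 ≥ 10 is false
  bankruptcies on record > 1: 3 > 1 is true
  cash reserves between 13 months and 17 months: 28 in [13, 17] is false
  debt-to-income ratio ≥ 22.9%: 60.3 ≥ 22.9 is true
Combine:
[1.1.2.1.1] true → false = false
[1.1.2.1] NOT false = true
[1.1.2] NOT true = false
[1.1] false OR false = false
[1.2] true OR false OR true = true
[1] exactly-one(false, true) = true
[2.1.1.1] false AND false AND true = false
[2.1.1.2.1] false OR true = true
[2.1.1.2.2] false AND true = false
[2.1.1.2] true AND false = false
[2.1.1] false → false (antecedent false ⇒ implication holds) = true
[2.1] NOT true = false
[2] NOT false = true
[root] true OR true = true
Overall: true → approved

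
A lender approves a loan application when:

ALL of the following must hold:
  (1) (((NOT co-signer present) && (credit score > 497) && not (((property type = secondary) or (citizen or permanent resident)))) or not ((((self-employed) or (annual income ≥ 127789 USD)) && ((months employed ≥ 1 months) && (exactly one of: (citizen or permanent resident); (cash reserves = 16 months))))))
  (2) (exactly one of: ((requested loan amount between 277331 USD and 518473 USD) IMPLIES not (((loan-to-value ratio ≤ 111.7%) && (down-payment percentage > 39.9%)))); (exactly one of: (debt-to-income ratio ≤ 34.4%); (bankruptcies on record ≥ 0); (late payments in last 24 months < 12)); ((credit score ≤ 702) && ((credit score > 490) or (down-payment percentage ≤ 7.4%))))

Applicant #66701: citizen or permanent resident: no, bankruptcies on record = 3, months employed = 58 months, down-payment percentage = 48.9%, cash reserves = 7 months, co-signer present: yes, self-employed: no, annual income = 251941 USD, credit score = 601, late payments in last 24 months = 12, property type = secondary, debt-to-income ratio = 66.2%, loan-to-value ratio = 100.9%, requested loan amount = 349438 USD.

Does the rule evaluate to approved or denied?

Atomic conditions:
  NOT co-signer present: yes → false
  credit score > 497: 601 > 497 is true
  property type = secondary: secondary == secondary is true
  citizen or permanent resident: no → false
  self-employed: no → false
  annual income ≥ 127789 USD: 251941 ≥ 127789 is true
  months employed ≥ 1 months: 58 ≥ 1 is true
  cash reserves = 16 months: 7 == 16 is false
  requested loan amount between 277331 USD and 518473 USD: 349438 in [277331, 518473] is true
  loan-to-value ratio ≤ 111.7%: 100.9 ≤ 111.7 is true
  down-payment percentage > 39.9%: 48.9 > 39.9 is true
  debt-to-income ratio ≤ 34.4%: 66.2 ≤ 34.4 is false
  bankruptcies on record ≥ 0: 3 ≥ 0 is true
  late payments in last 24 months < 12: 12 < 12 is false
  credit score ≤ 702: 601 ≤ 702 is true
  credit score > 490: 601 > 490 is true
  down-payment percentage ≤ 7.4%: 48.9 ≤ 7.4 is false
Combine:
[1.1.3.1] true OR false = true
[1.1.3] NOT true = false
[1.1] false AND true AND false = false
[1.2.1.1] false OR true = true
[1.2.1.2.2] exactly-one(false, false) = false
[1.2.1.2] true AND false = false
[1.2.1] true AND false = false
[1.2] NOT false = true
[1] false OR true = true
[2.1.2.1] true AND true = true
[2.1.2] NOT true = false
[2.1] true → false = false
[2.2] exactly-one(false, true, false) = true
[2.3.2] true OR false = true
[2.3] true AND true = true
[2] exactly-one(false, true, true) = false
[root] true AND false = false
Overall: false → denied

Denied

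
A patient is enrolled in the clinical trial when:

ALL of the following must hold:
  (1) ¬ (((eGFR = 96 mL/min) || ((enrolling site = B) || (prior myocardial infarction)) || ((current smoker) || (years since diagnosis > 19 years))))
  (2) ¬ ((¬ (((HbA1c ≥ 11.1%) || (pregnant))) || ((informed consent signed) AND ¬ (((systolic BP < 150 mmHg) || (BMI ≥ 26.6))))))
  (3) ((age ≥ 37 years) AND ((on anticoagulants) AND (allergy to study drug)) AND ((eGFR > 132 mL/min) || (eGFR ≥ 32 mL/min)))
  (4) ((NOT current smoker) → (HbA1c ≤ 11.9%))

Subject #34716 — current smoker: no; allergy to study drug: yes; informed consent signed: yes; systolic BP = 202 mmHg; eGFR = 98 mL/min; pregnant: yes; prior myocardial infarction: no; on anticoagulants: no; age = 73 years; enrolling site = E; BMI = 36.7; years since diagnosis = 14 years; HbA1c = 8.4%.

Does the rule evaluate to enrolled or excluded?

Atomic conditions:
  eGFR = 96 mL/min: 98 == 96 is false
  enrolling site = B: E == B is false
  prior myocardial infarction: no → false
  current smoker: no → false
  years since diagnosis > 19 years: 14 > 19 is false
  HbA1c ≥ 11.1%: 8.4 ≥ 11.1 is false
  pregnant: yes → true
  informed consent signed: yes → true
  systolic BP < 150 mmHg: 202 < 150 is false
  BMI ≥ 26.6: 36.7 ≥ 26.6 is true
  age ≥ 37 years: 73 ≥ 37 is true
  on anticoagulants: no → false
  allergy to study drug: yes → true
  eGFR > 132 mL/min: 98 > 132 is false
  eGFR ≥ 32 mL/min: 98 ≥ 32 is true
  NOT current smoker: no → true
  HbA1c ≤ 11.9%: 8.4 ≤ 11.9 is true
Combine:
[1.1.2] false OR false = false
[1.1.3] false OR false = false
[1.1] false OR false OR false = false
[1] NOT false = true
[2.1.1.1] false OR true = true
[2.1.1] NOT true = false
[2.1.2.2.1] false OR true = true
[2.1.2.2] NOT true = false
[2.1.2] true AND false = false
[2.1] false OR false = false
[2] NOT false = true
[3.2] false AND true = false
[3.3] false OR true = true
[3] true AND false AND true = false
[4] true → true = true
[root] true AND true AND false AND true = false
Overall: false → excluded

Excluded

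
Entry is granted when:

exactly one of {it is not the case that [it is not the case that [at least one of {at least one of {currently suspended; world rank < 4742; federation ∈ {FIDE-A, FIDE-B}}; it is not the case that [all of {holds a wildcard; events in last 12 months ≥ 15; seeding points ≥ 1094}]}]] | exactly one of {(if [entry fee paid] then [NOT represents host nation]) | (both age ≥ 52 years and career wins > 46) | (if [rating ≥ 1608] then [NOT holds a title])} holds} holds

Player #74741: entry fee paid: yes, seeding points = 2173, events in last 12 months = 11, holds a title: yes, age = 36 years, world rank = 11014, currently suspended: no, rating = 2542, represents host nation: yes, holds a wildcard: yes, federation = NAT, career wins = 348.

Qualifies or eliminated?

Atomic conditions:
  currently suspended: no → false
  world rank < 4742: 11014 < 4742 is false
  federation ∈ {FIDE-A, FIDE-B}: NAT is not in the set → false
  holds a wildcard: yes → true
  events in last 12 months ≥ 15: 11 ≥ 15 is false
  seeding points ≥ 1094: 2173 ≥ 1094 is true
  entry fee paid: yes → true
  NOT represents host nation: yes → false
  age ≥ 52 years: 36 ≥ 52 is false
  career wins > 46: 348 > 46 is true
  rating ≥ 1608: 2542 ≥ 1608 is true
  NOT holds a title: yes → false
Combine:
[1.1.1.1] false OR false OR false = false
[1.1.1.2.1] true AND false AND true = false
[1.1.1.2] NOT false = true
[1.1.1] false OR true = true
[1.1] NOT true = false
[1] NOT false = true
[2.1] true → false = false
[2.2] false AND true = false
[2.3] true → false = false
[2] exactly-one(false, false, false) = false
[root] exactly-one(true, false) = true
Overall: true → qualifies

Qualifies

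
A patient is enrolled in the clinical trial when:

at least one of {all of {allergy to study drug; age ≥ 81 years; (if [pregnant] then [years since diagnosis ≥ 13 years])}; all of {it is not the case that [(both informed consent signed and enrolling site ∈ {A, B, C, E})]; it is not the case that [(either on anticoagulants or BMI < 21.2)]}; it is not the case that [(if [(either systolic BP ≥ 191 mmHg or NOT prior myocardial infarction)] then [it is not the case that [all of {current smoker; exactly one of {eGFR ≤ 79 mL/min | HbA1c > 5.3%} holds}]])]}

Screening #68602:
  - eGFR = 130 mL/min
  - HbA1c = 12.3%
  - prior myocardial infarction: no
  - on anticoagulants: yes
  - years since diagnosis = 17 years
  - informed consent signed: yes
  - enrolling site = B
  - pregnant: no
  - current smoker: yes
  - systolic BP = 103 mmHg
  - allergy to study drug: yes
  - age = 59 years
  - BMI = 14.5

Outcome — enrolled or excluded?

Atomic conditions:
  allergy to study drug: yes → true
  age ≥ 81 years: 59 ≥ 81 is false
  pregnant: no → false
  years since diagnosis ≥ 13 years: 17 ≥ 13 is true
  informed consent signed: yes → true
  enrolling site ∈ {A, B, C, E}: B is in the set → true
  on anticoagulants: yes → true
  BMI < 21.2: 14.5 < 21.2 is true
  systolic BP ≥ 191 mmHg: 103 ≥ 191 is false
  NOT prior myocardial infarction: no → true
  current smoker: yes → true
  eGFR ≤ 79 mL/min: 130 ≤ 79 is false
  HbA1c > 5.3%: 12.3 > 5.3 is true
Combine:
[1.3] false → true (antecedent false ⇒ implication holds) = true
[1] true AND false AND true = false
[2.1.1] true AND true = true
[2.1] NOT true = false
[2.2.1] true OR true = true
[2.2] NOT true = false
[2] false AND false = false
[3.1.1] false OR true = true
[3.1.2.1.2] exactly-one(false, true) = true
[3.1.2.1] true AND true = true
[3.1.2] NOT true = false
[3.1] true → false = false
[3] NOT false = true
[root] false OR false OR true = true
Overall: true → enrolled

Enrolled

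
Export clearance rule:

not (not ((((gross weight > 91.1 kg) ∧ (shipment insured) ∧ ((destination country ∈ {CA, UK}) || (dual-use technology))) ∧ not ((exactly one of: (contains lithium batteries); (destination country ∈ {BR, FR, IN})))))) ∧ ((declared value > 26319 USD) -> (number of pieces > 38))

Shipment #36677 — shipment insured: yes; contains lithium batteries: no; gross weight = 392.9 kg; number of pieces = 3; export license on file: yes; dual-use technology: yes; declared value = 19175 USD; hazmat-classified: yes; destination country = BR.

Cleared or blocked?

Blocked

Atomic conditions:
  gross weight > 91.1 kg: 392.9 > 91.1 is true
  shipment insured: yes → true
  destination country ∈ {CA, UK}: BR is not in the set → false
  dual-use technology: yes → true
  contains lithium batteries: no → false
  destination country ∈ {BR, FR, IN}: BR is in the set → true
  declared value > 26319 USD: 19175 > 26319 is false
  number of pieces > 38: 3 > 38 is false
Combine:
[1.1.1.1.3] false OR true = true
[1.1.1.1] true AND true AND true = true
[1.1.1.2.1] exactly-one(false, true) = true
[1.1.1.2] NOT true = false
[1.1.1] true AND false = false
[1.1] NOT false = true
[1] NOT true = false
[2] false → false (antecedent false ⇒ implication holds) = true
[root] false AND true = false
Overall: false → blocked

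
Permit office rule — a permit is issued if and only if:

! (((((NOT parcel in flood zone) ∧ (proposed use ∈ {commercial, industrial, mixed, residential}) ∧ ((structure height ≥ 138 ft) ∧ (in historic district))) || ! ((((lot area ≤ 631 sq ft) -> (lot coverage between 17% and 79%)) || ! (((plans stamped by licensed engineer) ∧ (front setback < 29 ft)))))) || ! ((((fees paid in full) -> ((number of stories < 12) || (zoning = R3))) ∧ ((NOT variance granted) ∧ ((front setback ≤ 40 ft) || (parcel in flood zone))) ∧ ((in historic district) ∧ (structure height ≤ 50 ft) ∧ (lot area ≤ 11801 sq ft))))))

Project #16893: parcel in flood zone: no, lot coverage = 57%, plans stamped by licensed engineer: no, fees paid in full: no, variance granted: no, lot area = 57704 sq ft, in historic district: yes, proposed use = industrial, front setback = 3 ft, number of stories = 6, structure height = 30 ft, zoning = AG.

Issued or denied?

Denied

Atomic conditions:
  NOT parcel in flood zone: no → true
  proposed use ∈ {commercial, industrial, mixed, residential}: industrial is in the set → true
  structure height ≥ 138 ft: 30 ≥ 138 is false
  in historic district: yes → true
  lot area ≤ 631 sq ft: 57704 ≤ 631 is false
  lot coverage between 17% and 79%: 57 in [17, 79] is true
  plans stamped by licensed engineer: no → false
  front setback < 29 ft: 3 < 29 is true
  fees paid in full: no → false
  number of stories < 12: 6 < 12 is true
  zoning = R3: AG == R3 is false
  NOT variance granted: no → true
  front setback ≤ 40 ft: 3 ≤ 40 is true
  parcel in flood zone: no → false
  structure height ≤ 50 ft: 30 ≤ 50 is true
  lot area ≤ 11801 sq ft: 57704 ≤ 11801 is false
Combine:
[1.1.1.3] false AND true = false
[1.1.1] true AND true AND false = false
[1.1.2.1.1] false → true (antecedent false ⇒ implication holds) = true
[1.1.2.1.2.1] false AND true = false
[1.1.2.1.2] NOT false = true
[1.1.2.1] true OR true = true
[1.1.2] NOT true = false
[1.1] false OR false = false
[1.2.1.1.2] true OR false = true
[1.2.1.1] false → true (antecedent false ⇒ implication holds) = true
[1.2.1.2.2] true OR false = true
[1.2.1.2] true AND true = true
[1.2.1.3] true AND true AND false = false
[1.2.1] true AND true AND false = false
[1.2] NOT false = true
[1] false OR true = true
[root] NOT true = false
Overall: false → denied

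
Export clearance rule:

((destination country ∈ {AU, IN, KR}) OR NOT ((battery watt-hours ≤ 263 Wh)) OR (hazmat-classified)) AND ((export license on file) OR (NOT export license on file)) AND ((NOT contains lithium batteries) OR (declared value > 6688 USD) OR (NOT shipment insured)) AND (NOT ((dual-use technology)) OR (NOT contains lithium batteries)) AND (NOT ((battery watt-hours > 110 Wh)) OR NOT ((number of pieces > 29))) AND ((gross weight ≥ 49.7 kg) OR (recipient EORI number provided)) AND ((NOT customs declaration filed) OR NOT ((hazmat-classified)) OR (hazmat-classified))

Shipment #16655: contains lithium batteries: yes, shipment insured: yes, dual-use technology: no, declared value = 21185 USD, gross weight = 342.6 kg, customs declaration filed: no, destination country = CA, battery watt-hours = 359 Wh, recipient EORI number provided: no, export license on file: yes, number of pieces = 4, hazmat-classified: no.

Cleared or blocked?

Cleared

Atomic conditions:
  destination country ∈ {AU, IN, KR}: CA is not in the set → false
  battery watt-hours ≤ 263 Wh: 359 ≤ 263 is false
  hazmat-classified: no → false
  export license on file: yes → true
  NOT export license on file: yes → false
  NOT contains lithium batteries: yes → false
  declared value > 6688 USD: 21185 > 6688 is true
  NOT shipment insured: yes → false
  dual-use technology: no → false
  battery watt-hours > 110 Wh: 359 > 110 is true
  number of pieces > 29: 4 > 29 is false
  gross weight ≥ 49.7 kg: 342.6 ≥ 49.7 is true
  recipient EORI number provided: no → false
  NOT customs declaration filed: no → true
Combine:
[1.2] NOT false = true
[1] false OR true OR false = true
[2] true OR false = true
[3] false OR true OR false = true
[4.1] NOT false = true
[4] true OR false = true
[5.1] NOT true = false
[5.2] NOT false = true
[5] false OR true = true
[6] true OR false = true
[7.2] NOT false = true
[7] true OR true OR false = true
[root] true AND true AND true AND true AND true AND true AND true = true
Overall: true → cleared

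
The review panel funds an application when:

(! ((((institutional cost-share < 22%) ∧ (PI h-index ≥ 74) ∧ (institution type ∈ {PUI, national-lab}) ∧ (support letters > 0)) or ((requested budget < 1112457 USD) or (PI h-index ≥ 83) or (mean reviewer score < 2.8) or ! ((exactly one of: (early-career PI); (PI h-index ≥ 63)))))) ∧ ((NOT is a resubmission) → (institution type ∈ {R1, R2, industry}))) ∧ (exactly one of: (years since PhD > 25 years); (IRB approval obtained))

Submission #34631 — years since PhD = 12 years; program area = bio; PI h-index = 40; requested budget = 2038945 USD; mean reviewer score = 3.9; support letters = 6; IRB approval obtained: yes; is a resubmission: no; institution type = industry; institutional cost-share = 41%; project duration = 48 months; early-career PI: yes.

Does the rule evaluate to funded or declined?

Funded

Atomic conditions:
  institutional cost-share < 22%: 41 < 22 is false
  PI h-index ≥ 74: 40 ≥ 74 is false
  institution type ∈ {PUI, national-lab}: industry is not in the set → false
  support letters > 0: 6 > 0 is true
  requested budget < 1112457 USD: 2038945 < 1112457 is false
  PI h-index ≥ 83: 40 ≥ 83 is false
  mean reviewer score < 2.8: 3.9 < 2.8 is false
  early-career PI: yes → true
  PI h-index ≥ 63: 40 ≥ 63 is false
  NOT is a resubmission: no → true
  institution type ∈ {R1, R2, industry}: industry is in the set → true
  years since PhD > 25 years: 12 > 25 is false
  IRB approval obtained: yes → true
Combine:
[1.1.1.1] false AND false AND false AND true = false
[1.1.1.2.4.1] exactly-one(true, false) = true
[1.1.1.2.4] NOT true = false
[1.1.1.2] false OR false OR false OR false = false
[1.1.1] false OR false = false
[1.1] NOT false = true
[1.2] true → true = true
[1] true AND true = true
[2] exactly-one(false, true) = true
[root] true AND true = true
Overall: true → funded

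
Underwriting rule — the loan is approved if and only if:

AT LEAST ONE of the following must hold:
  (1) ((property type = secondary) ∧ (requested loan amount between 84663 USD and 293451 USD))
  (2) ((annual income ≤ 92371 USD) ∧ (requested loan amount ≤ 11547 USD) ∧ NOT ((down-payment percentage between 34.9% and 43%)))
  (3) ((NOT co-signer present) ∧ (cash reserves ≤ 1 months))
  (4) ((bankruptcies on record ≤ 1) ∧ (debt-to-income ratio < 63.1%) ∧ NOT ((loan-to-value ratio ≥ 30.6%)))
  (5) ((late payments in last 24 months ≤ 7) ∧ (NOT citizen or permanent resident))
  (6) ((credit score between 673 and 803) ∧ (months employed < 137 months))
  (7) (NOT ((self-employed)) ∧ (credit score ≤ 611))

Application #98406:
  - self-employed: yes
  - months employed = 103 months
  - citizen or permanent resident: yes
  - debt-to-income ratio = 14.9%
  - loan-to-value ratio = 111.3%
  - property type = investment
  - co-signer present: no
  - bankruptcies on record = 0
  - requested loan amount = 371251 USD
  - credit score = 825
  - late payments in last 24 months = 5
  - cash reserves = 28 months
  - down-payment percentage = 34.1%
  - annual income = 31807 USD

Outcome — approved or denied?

Atomic conditions:
  property type = secondary: investment == secondary is false
  requested loan amount between 84663 USD and 293451 USD: 371251 in [84663, 293451] is false
  annual income ≤ 92371 USD: 31807 ≤ 92371 is true
  requested loan amount ≤ 11547 USD: 371251 ≤ 11547 is false
  down-payment percentage between 34.9% and 43%: 34.1 in [34.9, 43] is false
  NOT co-signer present: no → true
  cash reserves ≤ 1 months: 28 ≤ 1 is false
  bankruptcies on record ≤ 1: 0 ≤ 1 is true
  debt-to-income ratio < 63.1%: 14.9 < 63.1 is true
  loan-to-value ratio ≥ 30.6%: 111.3 ≥ 30.6 is true
  late payments in last 24 months ≤ 7: 5 ≤ 7 is true
  NOT citizen or permanent resident: yes → false
  credit score between 673 and 803: 825 in [673, 803] is false
  months employed < 137 months: 103 < 137 is true
  self-employed: yes → true
  credit score ≤ 611: 825 ≤ 611 is false
Combine:
[1] false AND false = false
[2.3] NOT false = true
[2] true AND false AND true = false
[3] true AND false = false
[4.3] NOT true = false
[4] true AND true AND false = false
[5] true AND false = false
[6] false AND true = false
[7.1] NOT true = false
[7] false AND false = false
[root] false OR false OR false OR false OR false OR false OR false = false
Overall: false → denied

Denied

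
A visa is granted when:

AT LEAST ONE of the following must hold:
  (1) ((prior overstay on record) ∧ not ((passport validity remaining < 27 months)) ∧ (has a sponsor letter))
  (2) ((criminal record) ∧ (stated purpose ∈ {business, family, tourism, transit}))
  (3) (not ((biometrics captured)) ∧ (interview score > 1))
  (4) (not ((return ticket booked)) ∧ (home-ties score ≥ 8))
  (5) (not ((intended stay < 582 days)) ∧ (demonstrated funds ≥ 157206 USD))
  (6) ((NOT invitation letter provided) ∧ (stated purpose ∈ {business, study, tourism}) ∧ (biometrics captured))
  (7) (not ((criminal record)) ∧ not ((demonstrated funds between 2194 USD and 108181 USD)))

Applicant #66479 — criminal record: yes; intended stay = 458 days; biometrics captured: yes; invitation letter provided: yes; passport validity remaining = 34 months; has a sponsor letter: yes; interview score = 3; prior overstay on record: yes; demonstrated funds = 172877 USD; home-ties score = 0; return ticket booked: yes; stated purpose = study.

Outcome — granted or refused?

Granted

Atomic conditions:
  prior overstay on record: yes → true
  passport validity remaining < 27 months: 34 < 27 is false
  has a sponsor letter: yes → true
  criminal record: yes → true
  stated purpose ∈ {business, family, tourism, transit}: study is not in the set → false
  biometrics captured: yes → true
  interview score > 1: 3 > 1 is true
  return ticket booked: yes → true
  home-ties score ≥ 8: 0 ≥ 8 is false
  intended stay < 582 days: 458 < 582 is true
  demonstrated funds ≥ 157206 USD: 172877 ≥ 157206 is true
  NOT invitation letter provided: yes → false
  stated purpose ∈ {business, study, tourism}: study is in the set → true
  demonstrated funds between 2194 USD and 108181 USD: 172877 in [2194, 108181] is false
Combine:
[1.2] NOT false = true
[1] true AND true AND true = true
[2] true AND false = false
[3.1] NOT true = false
[3] false AND true = false
[4.1] NOT true = false
[4] false AND false = false
[5.1] NOT true = false
[5] false AND true = false
[6] false AND true AND true = false
[7.1] NOT true = false
[7.2] NOT false = true
[7] false AND true = false
[root] true OR false OR false OR false OR false OR false OR false = true
Overall: true → granted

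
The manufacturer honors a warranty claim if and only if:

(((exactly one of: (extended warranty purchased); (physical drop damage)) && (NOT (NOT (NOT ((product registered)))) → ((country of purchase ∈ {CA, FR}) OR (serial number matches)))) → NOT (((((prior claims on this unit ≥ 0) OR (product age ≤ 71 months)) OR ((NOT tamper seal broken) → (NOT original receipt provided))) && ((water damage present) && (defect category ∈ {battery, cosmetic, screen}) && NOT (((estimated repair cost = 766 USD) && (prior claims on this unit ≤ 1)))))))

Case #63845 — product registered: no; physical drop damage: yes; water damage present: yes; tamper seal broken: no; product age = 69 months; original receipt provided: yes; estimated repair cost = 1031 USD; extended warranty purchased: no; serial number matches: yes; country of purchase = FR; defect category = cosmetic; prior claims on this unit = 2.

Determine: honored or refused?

Atomic conditions:
  extended warranty purchased: no → false
  physical drop damage: yes → true
  product registered: no → false
  country of purchase ∈ {CA, FR}: FR is in the set → true
  serial number matches: yes → true
  prior claims on this unit ≥ 0: 2 ≥ 0 is true
  product age ≤ 71 months: 69 ≤ 71 is true
  NOT tamper seal broken: no → true
  NOT original receipt provided: yes → false
  water damage present: yes → true
  defect category ∈ {battery, cosmetic, screen}: cosmetic is in the set → true
  estimated repair cost = 766 USD: 1031 == 766 is false
  prior claims on this unit ≤ 1: 2 ≤ 1 is false
Combine:
[1.1] exactly-one(false, true) = true
[1.2.1.1.1] NOT false = true
[1.2.1.1] NOT true = false
[1.2.1] NOT false = true
[1.2.2] true OR true = true
[1.2] true → true = true
[1] true AND true = true
[2.1.1.1] true OR true = true
[2.1.1.2] true → false = false
[2.1.1] true OR false = true
[2.1.2.3.1] false AND false = false
[2.1.2.3] NOT false = true
[2.1.2] true AND true AND true = true
[2.1] true AND true = true
[2] NOT true = false
[root] true → false = false
Overall: false → refused

Refused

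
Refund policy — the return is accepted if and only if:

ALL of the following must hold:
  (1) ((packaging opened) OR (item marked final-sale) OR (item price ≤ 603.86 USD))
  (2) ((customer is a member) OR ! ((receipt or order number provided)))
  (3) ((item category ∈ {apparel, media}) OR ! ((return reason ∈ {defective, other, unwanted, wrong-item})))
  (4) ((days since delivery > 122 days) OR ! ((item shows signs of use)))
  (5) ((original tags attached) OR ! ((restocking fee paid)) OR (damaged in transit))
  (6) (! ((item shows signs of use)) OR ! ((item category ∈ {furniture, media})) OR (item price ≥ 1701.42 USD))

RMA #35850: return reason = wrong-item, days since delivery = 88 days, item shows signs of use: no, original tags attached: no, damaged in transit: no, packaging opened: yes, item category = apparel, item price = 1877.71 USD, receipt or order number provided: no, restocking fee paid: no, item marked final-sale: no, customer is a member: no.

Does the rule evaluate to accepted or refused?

Accepted

Atomic conditions:
  packaging opened: yes → true
  item marked final-sale: no → false
  item price ≤ 603.86 USD: 1877.71 ≤ 603.86 is false
  customer is a member: no → false
  receipt or order number provided: no → false
  item category ∈ {apparel, media}: apparel is in the set → true
  return reason ∈ {defective, other, unwanted, wrong-item}: wrong-item is in the set → true
  days since delivery > 122 days: 88 > 122 is false
  item shows signs of use: no → false
  original tags attached: no → false
  restocking fee paid: no → false
  damaged in transit: no → false
  item category ∈ {furniture, media}: apparel is not in the set → false
  item price ≥ 1701.42 USD: 1877.71 ≥ 1701.42 is true
Combine:
[1] true OR false OR false = true
[2.2] NOT false = true
[2] false OR true = true
[3.2] NOT true = false
[3] true OR false = true
[4.2] NOT false = true
[4] false OR true = true
[5.2] NOT false = true
[5] false OR true OR false = true
[6.1] NOT false = true
[6.2] NOT false = true
[6] true OR true OR true = true
[root] true AND true AND true AND true AND true AND true = true
Overall: true → accepted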